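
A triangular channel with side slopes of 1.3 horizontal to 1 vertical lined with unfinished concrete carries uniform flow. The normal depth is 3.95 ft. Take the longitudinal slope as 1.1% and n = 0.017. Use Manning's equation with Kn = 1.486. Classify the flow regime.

supercritical

For a triangular section with side slope z = 1.3: A = zy² = 1.3×3.95² = 20.28 ft²; P = 2y√(1+z²) = 2×3.95×1.64 = 12.96 ft.
Hydraulic radius R = A/P = 20.28/12.96 = 1.565 ft.
V = (1.486/n) R^(2/3) √S = (1.486/0.017) × 1.565^(2/3) × √0.011 = 12.36 ft/s. Hydraulic depth D_h = A/T = 20.28/10.27 = 1.975 ft.
Froude number Fr = V/√(g·D_h) = 12.36/√(32.2×1.975) = 1.55, which is greater than 1, so the flow is supercritical.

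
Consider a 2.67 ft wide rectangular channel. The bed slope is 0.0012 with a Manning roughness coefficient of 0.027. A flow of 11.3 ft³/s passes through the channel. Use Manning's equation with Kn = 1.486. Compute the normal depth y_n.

y_n = 2.45 ft

Manning's equation rearranged: A R^(2/3) = nQ / (1.486·√S) = 0.027 × 11.3 / (1.486 × √0.0012) = 5.927.
At y = 2.78 ft: A R^(2/3) = 6.929 — high.
At y = 2.03 ft: A R^(2/3) = 4.692 — low.
At y = 2.45 ft: A R^(2/3) = 5.935 — matches.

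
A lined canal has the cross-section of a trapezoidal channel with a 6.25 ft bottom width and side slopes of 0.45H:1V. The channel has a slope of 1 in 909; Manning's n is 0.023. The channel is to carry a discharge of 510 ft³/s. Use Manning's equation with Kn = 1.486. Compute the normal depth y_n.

Manning's equation rearranged: A R^(2/3) = nQ / (1.486·√S) = 0.023 × 510 / (1.486 × √0.0011) = 238.
Trying y = 10.9 ft: A R^(2/3) = 308 — too large.
Trying y = 8.2 ft: A R^(2/3) = 183 — too small.
Trying y = 9.48 ft: A R^(2/3) = 237.9 — close enough.

y_n = 9.48 ft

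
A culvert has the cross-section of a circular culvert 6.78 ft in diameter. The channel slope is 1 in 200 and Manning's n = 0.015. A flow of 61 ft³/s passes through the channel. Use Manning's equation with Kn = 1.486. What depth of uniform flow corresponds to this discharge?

Manning's equation rearranged: A R^(2/3) = nQ / (1.486·√S) = 0.015 × 61 / (1.486 × √0.005) = 8.708.
Try y = 2.23 ft: A R^(2/3) = 11.99 — over.
Try y = 1.5 ft: A R^(2/3) = 5.509 — short.
Try y = 1.89 ft: A R^(2/3) = 8.713 — close enough.

y_n = 1.89 ft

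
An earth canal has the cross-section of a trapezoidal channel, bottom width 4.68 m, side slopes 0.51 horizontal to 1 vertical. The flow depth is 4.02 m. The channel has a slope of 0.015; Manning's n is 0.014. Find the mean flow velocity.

With bottom width b = 4.68 m and side slope z = 0.51: A = (b + zy)y = (4.68 + 0.51×4.02)×4.02 = 27.06 m²; P = b + 2y√(1+z²) = 4.68 + 2×4.02×1.123 = 13.71 m.
Hydraulic radius R = A/P = 27.06/13.71 = 1.974 m.
From Manning's equation, V = (1/n) R^(2/3) S^(1/2) = (1/0.014) × 1.974^(2/3) × 0.015^(1/2) = 13.8 m/s.

V = 13.8 m/s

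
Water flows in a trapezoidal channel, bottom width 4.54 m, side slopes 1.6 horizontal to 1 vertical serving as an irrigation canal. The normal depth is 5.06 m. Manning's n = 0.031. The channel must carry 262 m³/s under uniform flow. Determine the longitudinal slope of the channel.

S = 0.00428

With bottom width b = 4.54 m and side slope z = 1.6: A = (b + zy)y = (4.54 + 1.6×5.06)×5.06 = 63.94 m²; P = b + 2y√(1+z²) = 4.54 + 2×5.06×1.887 = 23.63 m.
Hydraulic radius R = A/P = 63.94/23.63 = 2.705 m.
From Manning's equation, S = [nQ / (1 A R^(2/3))]² = [0.031 × 262 / (1 × 63.94 × 2.705^(2/3))]² = 0.00428.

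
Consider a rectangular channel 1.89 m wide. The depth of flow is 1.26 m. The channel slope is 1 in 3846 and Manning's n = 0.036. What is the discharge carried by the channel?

Q = 0.707 m³/s

Flow area A = b·y = 1.89 × 1.26 = 2.381 m². Wetted perimeter P = b + 2y = 1.89 + 2×1.26 = 4.41 m.
Hydraulic radius R = A/P = 2.381/4.41 = 0.54 m.
Manning's equation: Q = (1/n) A R^(2/3) S^(1/2) = (1/0.036) × 2.381 × 0.54^(2/3) × 0.00026^(1/2) = 0.707 m³/s.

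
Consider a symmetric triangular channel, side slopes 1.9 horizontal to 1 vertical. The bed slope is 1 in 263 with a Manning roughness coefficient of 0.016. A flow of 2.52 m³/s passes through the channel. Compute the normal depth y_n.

y_n = 0.822 m

Manning's equation rearranged: A R^(2/3) = nQ / (1·√S) = 0.016 × 2.52 / (√0.003802) = 0.6539.
At y = 0.706 m: A R^(2/3) = 0.436 — short.
At y = 1.04 m: A R^(2/3) = 1.225 — over.
At y = 0.822 m: A R^(2/3) = 0.6541 — ≈ 0.6539.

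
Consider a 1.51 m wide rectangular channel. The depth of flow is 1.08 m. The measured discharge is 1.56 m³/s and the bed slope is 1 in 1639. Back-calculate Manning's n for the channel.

Flow area A = b·y = 1.51 × 1.08 = 1.631 m². Wetted perimeter P = b + 2y = 1.51 + 2×1.08 = 3.67 m.
Hydraulic radius R = A/P = 1.631/3.67 = 0.4444 m.
Rearranging Manning's equation: n = (1/Q) A R^(2/3) S^(1/2) = (1/1.56) × 1.631 × 0.4444^(2/3) × √0.0006101 = 0.015.

n = 0.015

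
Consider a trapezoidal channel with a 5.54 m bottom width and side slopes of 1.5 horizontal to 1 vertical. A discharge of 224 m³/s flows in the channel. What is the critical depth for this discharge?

At critical depth, Q² T / (g A³) = 1, i.e. A³/T = Q²/g = 224²/9.81 = 5115.
At y = 4.79 m: A³/T = 11370 — high.
At y = 3.91 m: A³/T = 5135 — ≈ 5115.

y_c = 3.91 m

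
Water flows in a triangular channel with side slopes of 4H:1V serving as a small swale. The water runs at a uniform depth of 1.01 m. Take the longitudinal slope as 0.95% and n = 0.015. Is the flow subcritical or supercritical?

supercritical

For a triangular section with side slope z = 4: A = zy² = 4×1.01² = 4.08 m²; P = 2y√(1+z²) = 2×1.01×4.123 = 8.329 m.
Hydraulic radius R = A/P = 4.08/8.329 = 0.4899 m.
V = (1/n) R^(2/3) √S = (1/0.015) × 0.4899^(2/3) × √0.0095 = 4.038 m/s. Hydraulic depth D_h = A/T = 4.08/8.08 = 0.505 m.
Froude number Fr = V/√(g·D_h) = 4.038/√(9.81×0.505) = 1.81, which is greater than 1, so the flow is supercritical.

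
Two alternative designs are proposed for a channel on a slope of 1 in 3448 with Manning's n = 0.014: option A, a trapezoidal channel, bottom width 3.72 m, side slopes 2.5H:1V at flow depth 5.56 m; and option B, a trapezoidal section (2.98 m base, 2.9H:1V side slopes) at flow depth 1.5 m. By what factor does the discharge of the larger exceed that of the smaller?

Channel A: With bottom width b = 3.72 m and side slope z = 2.5: A = (b + zy)y = (3.72 + 2.5×5.56)×5.56 = 97.97 m²; P = b + 2y√(1+z²) = 3.72 + 2×5.56×2.693 = 33.66 m. Hydraulic radius R = A/P = 97.97/33.66 = 2.91 m. Q_A = (1/0.014)·97.97·2.91^(2/3)·√0.00029 = 242.9 m³/s.
Channel B: With bottom width b = 2.98 m and side slope z = 2.9: A = (b + zy)y = (2.98 + 2.9×1.5)×1.5 = 11 m²; P = b + 2y√(1+z²) = 2.98 + 2×1.5×3.068 = 12.18 m. Hydraulic radius R = A/P = 11/12.18 = 0.9025 m. Q_B = (1/0.014)·11·0.9025^(2/3)·√0.00029 = 12.49 m³/s.
The larger discharge is 242.9 m³/s and the smaller is 12.49 m³/s; the ratio is 19.4.

19.4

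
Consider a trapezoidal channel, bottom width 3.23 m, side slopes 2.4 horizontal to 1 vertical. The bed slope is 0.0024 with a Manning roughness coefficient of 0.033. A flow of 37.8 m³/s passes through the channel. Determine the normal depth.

y_n = 2.35 m

Manning's equation rearranged: A R^(2/3) = nQ / (1·√S) = 0.033 × 37.8 / (√0.0024) = 25.46.
Trying y = 1.75 m: A R^(2/3) = 13.47 — short.
Trying y = 2.77 m: A R^(2/3) = 36.67 — over.
Trying y = 2.35 m: A R^(2/3) = 25.45 — matches.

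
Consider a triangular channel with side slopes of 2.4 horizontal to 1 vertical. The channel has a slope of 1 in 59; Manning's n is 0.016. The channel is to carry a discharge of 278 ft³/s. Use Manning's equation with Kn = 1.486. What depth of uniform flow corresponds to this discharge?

Manning's equation rearranged: A R^(2/3) = nQ / (1.486·√S) = 0.016 × 278 / (1.486 × √0.01695) = 22.99.
Trying y = 3.36 ft: A R^(2/3) = 36.3 — too large.
Trying y = 2.13 ft: A R^(2/3) = 10.77 — too small.
Trying y = 2.83 ft: A R^(2/3) = 22.97 — matches.

y_n = 2.83 ft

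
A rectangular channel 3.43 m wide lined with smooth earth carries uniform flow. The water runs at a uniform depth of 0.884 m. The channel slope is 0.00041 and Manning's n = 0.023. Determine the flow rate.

Flow area A = b·y = 3.43 × 0.884 = 3.032 m². Wetted perimeter P = b + 2y = 3.43 + 2×0.884 = 5.198 m.
Hydraulic radius R = A/P = 3.032/5.198 = 0.5833 m.
Manning's equation: Q = (1/n) A R^(2/3) S^(1/2) = (1/0.023) × 3.032 × 0.5833^(2/3) × 0.00041^(1/2) = 1.86 m³/s.

Q = 1.86 m³/s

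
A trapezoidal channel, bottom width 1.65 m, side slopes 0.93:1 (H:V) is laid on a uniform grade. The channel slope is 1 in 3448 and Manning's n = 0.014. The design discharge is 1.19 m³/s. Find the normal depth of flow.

Manning's equation rearranged: A R^(2/3) = nQ / (1·√S) = 0.014 × 1.19 / (√0.00029) = 0.9783.
At y = 0.81 m: A R^(2/3) = 1.233 — too large.
At y = 0.629 m: A R^(2/3) = 0.7852 — too small.
At y = 0.712 m: A R^(2/3) = 0.9781 — ≈ 0.9783.

y_n = 0.712 m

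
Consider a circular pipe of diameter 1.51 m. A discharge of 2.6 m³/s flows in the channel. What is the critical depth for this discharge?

At critical depth, Q² T / (g A³) = 1, i.e. A³/T = Q²/g = 2.6²/9.81 = 0.6891.
At y = 0.691 m: A³/T = 0.3389 — too small.
At y = 0.994 m: A³/T = 1.364 — too large.
At y = 0.832 m: A³/T = 0.6889 — close enough.

y_c = 0.832 m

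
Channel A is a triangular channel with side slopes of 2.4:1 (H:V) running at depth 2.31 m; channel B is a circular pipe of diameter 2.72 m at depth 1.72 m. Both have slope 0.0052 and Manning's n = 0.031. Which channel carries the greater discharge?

channel A

Channel A: For a triangular section with side slope z = 2.4: A = zy² = 2.4×2.31² = 12.81 m²; P = 2y√(1+z²) = 2×2.31×2.6 = 12.01 m. Hydraulic radius R = A/P = 12.81/12.01 = 1.066 m. Q_A = (1/0.031)·12.81·1.066^(2/3)·√0.0052 = 31.09 m³/s.
Channel B: For a circular section of diameter D = 2.72 m at depth y = 1.72 m, the central angle is θ = 2 arccos(1 − 2y/D) = 3.677 rad. Then A = (D²/8)(θ − sin θ) = 3.873 m² and P = Dθ/2 = 5.001 m. Hydraulic radius R = A/P = 3.873/5.001 = 0.7744 m. Q_B = (1/0.031)·3.873·0.7744^(2/3)·√0.0052 = 7.597 m³/s.
Q_A = 31.09 m³/s vs Q_B = 7.597 m³/s, so channel A carries more.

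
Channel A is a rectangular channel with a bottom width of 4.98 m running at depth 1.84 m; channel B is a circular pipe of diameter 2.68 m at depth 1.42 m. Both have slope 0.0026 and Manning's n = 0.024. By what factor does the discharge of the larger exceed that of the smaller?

Channel A: Flow area A = b·y = 4.98 × 1.84 = 9.163 m². Wetted perimeter P = b + 2y = 4.98 + 2×1.84 = 8.66 m. Hydraulic radius R = A/P = 9.163/8.66 = 1.058 m. Q_A = (1/0.024)·9.163·1.058^(2/3)·√0.0026 = 20.22 m³/s.
Channel B: For a circular section of diameter D = 2.68 m at depth y = 1.42 m, the central angle is θ = 2 arccos(1 − 2y/D) = 3.261 rad. Then A = (D²/8)(θ − sin θ) = 3.035 m² and P = Dθ/2 = 4.37 m. Hydraulic radius R = A/P = 3.035/4.37 = 0.6945 m. Q_B = (1/0.024)·3.035·0.6945^(2/3)·√0.0026 = 5.056 m³/s.
The larger discharge is 20.22 m³/s and the smaller is 5.056 m³/s; the ratio is 4.

4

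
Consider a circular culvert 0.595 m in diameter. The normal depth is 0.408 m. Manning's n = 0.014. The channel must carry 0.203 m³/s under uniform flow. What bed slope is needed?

For a circular section of diameter D = 0.595 m at depth y = 0.408 m, the central angle is θ = 2 arccos(1 − 2y/D) = 3.903 rad. Then A = (D²/8)(θ − sin θ) = 0.2032 m² and P = Dθ/2 = 1.161 m.
Hydraulic radius R = A/P = 0.2032/1.161 = 0.175 m.
From Manning's equation, S = [nQ / (1 A R^(2/3))]² = [0.014 × 0.203 / (1 × 0.2032 × 0.175^(2/3))]² = 0.002.

S = 0.002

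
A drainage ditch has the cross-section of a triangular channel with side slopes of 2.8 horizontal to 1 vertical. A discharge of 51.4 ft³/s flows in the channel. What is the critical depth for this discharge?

y_c = 1.84 ft

At critical depth, Q² T / (g A³) = 1, i.e. A³/T = Q²/g = 51.4²/32.2 = 82.05.
Trying y = 1.41 ft: A³/T = 21.85 — short.
Trying y = 1.98 ft: A³/T = 119.3 — over.
Trying y = 1.84 ft: A³/T = 82.68 — close enough.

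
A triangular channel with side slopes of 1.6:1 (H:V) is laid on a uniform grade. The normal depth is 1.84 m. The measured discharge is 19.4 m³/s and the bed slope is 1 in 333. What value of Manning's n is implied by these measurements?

n = 0.013

For a triangular section with side slope z = 1.6: A = zy² = 1.6×1.84² = 5.417 m²; P = 2y√(1+z²) = 2×1.84×1.887 = 6.943 m.
Hydraulic radius R = A/P = 5.417/6.943 = 0.7802 m.
Rearranging Manning's equation: n = (1/Q) A R^(2/3) S^(1/2) = (1/19.4) × 5.417 × 0.7802^(2/3) × √0.003003 = 0.013.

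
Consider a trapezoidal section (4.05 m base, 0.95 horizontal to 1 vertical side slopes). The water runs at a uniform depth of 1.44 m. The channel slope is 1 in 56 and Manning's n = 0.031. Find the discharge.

Q = 33 m³/s

With bottom width b = 4.05 m and side slope z = 0.95: A = (b + zy)y = (4.05 + 0.95×1.44)×1.44 = 7.802 m²; P = b + 2y√(1+z²) = 4.05 + 2×1.44×1.379 = 8.022 m.
Hydraulic radius R = A/P = 7.802/8.022 = 0.9725 m.
Manning's equation: Q = (1/n) A R^(2/3) S^(1/2) = (1/0.031) × 7.802 × 0.9725^(2/3) × 0.01786^(1/2) = 33 m³/s.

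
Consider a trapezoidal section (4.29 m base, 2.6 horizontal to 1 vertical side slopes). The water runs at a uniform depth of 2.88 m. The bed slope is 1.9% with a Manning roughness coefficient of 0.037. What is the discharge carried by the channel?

With bottom width b = 4.29 m and side slope z = 2.6: A = (b + zy)y = (4.29 + 2.6×2.88)×2.88 = 33.92 m²; P = b + 2y√(1+z²) = 4.29 + 2×2.88×2.786 = 20.34 m.
Hydraulic radius R = A/P = 33.92/20.34 = 1.668 m.
Manning's equation: Q = (1/n) A R^(2/3) S^(1/2) = (1/0.037) × 33.92 × 1.668^(2/3) × 0.019^(1/2) = 178 m³/s.

Q = 178 m³/s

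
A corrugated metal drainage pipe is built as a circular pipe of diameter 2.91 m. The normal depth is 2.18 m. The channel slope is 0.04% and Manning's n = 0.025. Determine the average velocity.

For a circular section of diameter D = 2.91 m at depth y = 2.18 m, the central angle is θ = 2 arccos(1 − 2y/D) = 4.185 rad. Then A = (D²/8)(θ − sin θ) = 5.344 m² and P = Dθ/2 = 6.089 m.
Hydraulic radius R = A/P = 5.344/6.089 = 0.8777 m.
From Manning's equation, V = (1/n) R^(2/3) S^(1/2) = (1/0.025) × 0.8777^(2/3) × 0.0004^(1/2) = 0.733 m/s.

V = 0.733 m/s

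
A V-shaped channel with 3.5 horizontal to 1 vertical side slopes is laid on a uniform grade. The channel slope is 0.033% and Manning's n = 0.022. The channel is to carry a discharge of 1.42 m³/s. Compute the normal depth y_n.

Manning's equation rearranged: A R^(2/3) = nQ / (1·√S) = 0.022 × 1.42 / (√0.00033) = 1.72.
Trying y = 1.1 m: A R^(2/3) = 2.77 — high.
Trying y = 0.812 m: A R^(2/3) = 1.233 — low.
Trying y = 0.92 m: A R^(2/3) = 1.72 — ≈ 1.72.

y_n = 0.92 m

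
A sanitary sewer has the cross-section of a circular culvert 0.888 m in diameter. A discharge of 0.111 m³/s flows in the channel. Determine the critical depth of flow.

At critical depth, Q² T / (g A³) = 1, i.e. A³/T = Q²/g = 0.111²/9.81 = 0.001256.
Trying y = 0.218 m: A³/T = 0.00215 — over.
Trying y = 0.15 m: A³/T = 0.0004974 — short.
Trying y = 0.19 m: A³/T = 0.001257 — close enough.

y_c = 0.19 m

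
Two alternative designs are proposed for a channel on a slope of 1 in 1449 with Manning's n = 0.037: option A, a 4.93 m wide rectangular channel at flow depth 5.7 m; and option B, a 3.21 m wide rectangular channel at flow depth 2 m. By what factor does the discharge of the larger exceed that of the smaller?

6.79

Channel A: Flow area A = b·y = 4.93 × 5.7 = 28.1 m². Wetted perimeter P = b + 2y = 4.93 + 2×5.7 = 16.33 m. Hydraulic radius R = A/P = 28.1/16.33 = 1.721 m. Q_A = (1/0.037)·28.1·1.721^(2/3)·√0.0006901 = 28.65 m³/s.
Channel B: Flow area A = b·y = 3.21 × 2 = 6.42 m². Wetted perimeter P = b + 2y = 3.21 + 2×2 = 7.21 m. Hydraulic radius R = A/P = 6.42/7.21 = 0.8904 m. Q_B = (1/0.037)·6.42·0.8904^(2/3)·√0.0006901 = 4.219 m³/s.
The larger discharge is 28.65 m³/s and the smaller is 4.219 m³/s; the ratio is 6.79.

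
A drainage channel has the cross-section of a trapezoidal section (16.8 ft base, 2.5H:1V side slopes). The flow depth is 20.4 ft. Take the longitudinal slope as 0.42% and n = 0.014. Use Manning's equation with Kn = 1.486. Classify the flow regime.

With bottom width b = 16.8 ft and side slope z = 2.5: A = (b + zy)y = (16.8 + 2.5×20.4)×20.4 = 1383 ft²; P = b + 2y√(1+z²) = 16.8 + 2×20.4×2.693 = 126.7 ft.
Hydraulic radius R = A/P = 1383/126.7 = 10.92 ft.
V = (1.486/n) R^(2/3) √S = (1.486/0.014) × 10.92^(2/3) × √0.0042 = 33.86 ft/s. Hydraulic depth D_h = A/T = 1383/118.8 = 11.64 ft.
Froude number Fr = V/√(g·D_h) = 33.86/√(32.2×11.64) = 1.75, which is greater than 1, so the flow is supercritical.

supercritical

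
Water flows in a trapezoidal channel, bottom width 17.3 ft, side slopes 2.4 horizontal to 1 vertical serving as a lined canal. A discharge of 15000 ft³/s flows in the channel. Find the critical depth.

y_c = 15.7 ft

At critical depth, Q² T / (g A³) = 1, i.e. A³/T = Q²/g = 15000²/32.2 = 6988000.
Trying y = 11 ft: A³/T = 1585000 — low.
Trying y = 18.5 ft: A³/T = 14020000 — high.
Trying y = 15.7 ft: A³/T = 6941000 — close enough.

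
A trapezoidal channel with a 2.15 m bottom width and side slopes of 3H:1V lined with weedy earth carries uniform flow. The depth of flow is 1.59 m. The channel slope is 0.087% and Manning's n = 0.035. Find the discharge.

Q = 8.65 m³/s

With bottom width b = 2.15 m and side slope z = 3: A = (b + zy)y = (2.15 + 3×1.59)×1.59 = 11 m²; P = b + 2y√(1+z²) = 2.15 + 2×1.59×3.162 = 12.21 m.
Hydraulic radius R = A/P = 11/12.21 = 0.9014 m.
Manning's equation: Q = (1/n) A R^(2/3) S^(1/2) = (1/0.035) × 11 × 0.9014^(2/3) × 0.00087^(1/2) = 8.65 m³/s.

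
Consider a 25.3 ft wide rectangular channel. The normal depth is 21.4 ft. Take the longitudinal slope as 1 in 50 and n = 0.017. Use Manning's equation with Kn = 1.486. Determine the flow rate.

Q = 26700 ft³/s

Flow area A = b·y = 25.3 × 21.4 = 541.4 ft². Wetted perimeter P = b + 2y = 25.3 + 2×21.4 = 68.1 ft.
Hydraulic radius R = A/P = 541.4/68.1 = 7.95 ft.
Manning's equation: Q = (1.486/n) A R^(2/3) S^(1/2) = (1.486/0.017) × 541.4 × 7.95^(2/3) × 0.02^(1/2) = 26700 ft³/s.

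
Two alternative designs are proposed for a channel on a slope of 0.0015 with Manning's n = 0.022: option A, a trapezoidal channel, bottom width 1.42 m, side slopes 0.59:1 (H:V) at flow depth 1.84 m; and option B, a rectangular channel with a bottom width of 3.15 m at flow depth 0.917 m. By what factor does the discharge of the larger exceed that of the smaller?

Channel A: With bottom width b = 1.42 m and side slope z = 0.59: A = (b + zy)y = (1.42 + 0.59×1.84)×1.84 = 4.61 m²; P = b + 2y√(1+z²) = 1.42 + 2×1.84×1.161 = 5.693 m. Hydraulic radius R = A/P = 4.61/5.693 = 0.8099 m. Q_A = (1/0.022)·4.61·0.8099^(2/3)·√0.0015 = 7.052 m³/s.
Channel B: Flow area A = b·y = 3.15 × 0.917 = 2.889 m². Wetted perimeter P = b + 2y = 3.15 + 2×0.917 = 4.984 m. Hydraulic radius R = A/P = 2.889/4.984 = 0.5796 m. Q_B = (1/0.022)·2.889·0.5796^(2/3)·√0.0015 = 3.535 m³/s.
The larger discharge is 7.052 m³/s and the smaller is 3.535 m³/s; the ratio is 1.99.

1.99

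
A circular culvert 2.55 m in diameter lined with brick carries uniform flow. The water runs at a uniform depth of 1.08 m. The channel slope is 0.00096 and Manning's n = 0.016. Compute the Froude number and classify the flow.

For a circular section of diameter D = 2.55 m at depth y = 1.08 m, the central angle is θ = 2 arccos(1 − 2y/D) = 2.835 rad. Then A = (D²/8)(θ − sin θ) = 2.058 m² and P = Dθ/2 = 3.614 m.
Hydraulic radius R = A/P = 2.058/3.614 = 0.5695 m.
V = (1/n) R^(2/3) √S = (1/0.016) × 0.5695^(2/3) × √0.00096 = 1.331 m/s. Hydraulic depth D_h = A/T = 2.058/2.52 = 0.8168 m.
Froude number Fr = V/√(g·D_h) = 1.331/√(9.81×0.8168) = 0.47, which is less than 1, so the flow is subcritical.

subcritical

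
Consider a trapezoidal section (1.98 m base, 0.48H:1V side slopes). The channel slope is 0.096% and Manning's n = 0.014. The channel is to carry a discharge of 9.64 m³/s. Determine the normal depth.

Manning's equation rearranged: A R^(2/3) = nQ / (1·√S) = 0.014 × 9.64 / (√0.00096) = 4.356.
At y = 2.08 m: A R^(2/3) = 5.942 — too large.
At y = 1.35 m: A R^(2/3) = 2.832 — too small.
At y = 1.74 m: A R^(2/3) = 4.357 — matches.

y_n = 1.74 m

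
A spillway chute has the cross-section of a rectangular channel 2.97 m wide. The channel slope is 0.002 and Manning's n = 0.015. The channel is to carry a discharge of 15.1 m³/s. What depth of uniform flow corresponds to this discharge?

Manning's equation rearranged: A R^(2/3) = nQ / (1·√S) = 0.015 × 15.1 / (√0.002) = 5.065.
Trying y = 2.41 m: A R^(2/3) = 6.765 — too large.
Trying y = 1.37 m: A R^(2/3) = 3.246 — too small.
Trying y = 1.92 m: A R^(2/3) = 5.066 — close enough.

y_n = 1.92 m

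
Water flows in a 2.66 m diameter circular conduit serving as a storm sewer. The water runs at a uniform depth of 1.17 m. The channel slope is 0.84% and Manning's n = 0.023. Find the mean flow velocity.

V = 2.87 m/s

For a circular section of diameter D = 2.66 m at depth y = 1.17 m, the central angle is θ = 2 arccos(1 − 2y/D) = 2.9 rad. Then A = (D²/8)(θ − sin θ) = 2.354 m² and P = Dθ/2 = 3.858 m.
Hydraulic radius R = A/P = 2.354/3.858 = 0.6102 m.
From Manning's equation, V = (1/n) R^(2/3) S^(1/2) = (1/0.023) × 0.6102^(2/3) × 0.0084^(1/2) = 2.87 m/s.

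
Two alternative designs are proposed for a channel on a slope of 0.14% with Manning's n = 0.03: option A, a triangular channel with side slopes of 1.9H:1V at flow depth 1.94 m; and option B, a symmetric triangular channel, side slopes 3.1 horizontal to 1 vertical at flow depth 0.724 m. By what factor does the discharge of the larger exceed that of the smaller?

8.09

Channel A: For a triangular section with side slope z = 1.9: A = zy² = 1.9×1.94² = 7.151 m²; P = 2y√(1+z²) = 2×1.94×2.147 = 8.331 m. Hydraulic radius R = A/P = 7.151/8.331 = 0.8584 m. Q_A = (1/0.03)·7.151·0.8584^(2/3)·√0.0014 = 8.055 m³/s.
Channel B: For a triangular section with side slope z = 3.1: A = zy² = 3.1×0.724² = 1.625 m²; P = 2y√(1+z²) = 2×0.724×3.257 = 4.717 m. Hydraulic radius R = A/P = 1.625/4.717 = 0.3445 m. Q_B = (1/0.03)·1.625·0.3445^(2/3)·√0.0014 = 0.996 m³/s.
The larger discharge is 8.055 m³/s and the smaller is 0.996 m³/s; the ratio is 8.09.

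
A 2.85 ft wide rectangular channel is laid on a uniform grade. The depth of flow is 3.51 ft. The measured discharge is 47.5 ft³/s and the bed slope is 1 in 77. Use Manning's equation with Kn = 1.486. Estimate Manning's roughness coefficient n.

Flow area A = b·y = 2.85 × 3.51 = 10 ft². Wetted perimeter P = b + 2y = 2.85 + 2×3.51 = 9.87 ft.
Hydraulic radius R = A/P = 10/9.87 = 1.014 ft.
Rearranging Manning's equation: n = (1.486/Q) A R^(2/3) S^(1/2) = (1.486/47.5) × 10 × 1.014^(2/3) × √0.01299 = 0.036.

n = 0.036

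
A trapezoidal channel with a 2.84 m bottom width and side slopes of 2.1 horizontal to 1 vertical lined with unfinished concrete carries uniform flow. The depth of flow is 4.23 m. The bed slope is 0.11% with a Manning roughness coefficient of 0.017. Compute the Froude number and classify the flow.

subcritical

With bottom width b = 2.84 m and side slope z = 2.1: A = (b + zy)y = (2.84 + 2.1×4.23)×4.23 = 49.59 m²; P = b + 2y√(1+z²) = 2.84 + 2×4.23×2.326 = 22.52 m.
Hydraulic radius R = A/P = 49.59/22.52 = 2.202 m.
V = (1/n) R^(2/3) √S = (1/0.017) × 2.202^(2/3) × √0.0011 = 3.302 m/s. Hydraulic depth D_h = A/T = 49.59/20.61 = 2.406 m.
Froude number Fr = V/√(g·D_h) = 3.302/√(9.81×2.406) = 0.68, which is less than 1, so the flow is subcritical.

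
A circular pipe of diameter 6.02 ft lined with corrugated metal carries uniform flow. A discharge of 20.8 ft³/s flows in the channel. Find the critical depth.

At critical depth, Q² T / (g A³) = 1, i.e. A³/T = Q²/g = 20.8²/32.2 = 13.44.
Trying y = 1.49 ft: A³/T = 31.78 — too large.
Trying y = 1.07 ft: A³/T = 8.7 — too small.
Trying y = 1.2 ft: A³/T = 13.64 — close enough.

y_c = 1.2 ft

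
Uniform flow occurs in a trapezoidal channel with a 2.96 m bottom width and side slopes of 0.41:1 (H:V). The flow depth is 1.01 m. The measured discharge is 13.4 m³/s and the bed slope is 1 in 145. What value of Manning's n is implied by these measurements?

With bottom width b = 2.96 m and side slope z = 0.41: A = (b + zy)y = (2.96 + 0.41×1.01)×1.01 = 3.408 m²; P = b + 2y√(1+z²) = 2.96 + 2×1.01×1.081 = 5.143 m.
Hydraulic radius R = A/P = 3.408/5.143 = 0.6626 m.
Rearranging Manning's equation: n = (1/Q) A R^(2/3) S^(1/2) = (1/13.4) × 3.408 × 0.6626^(2/3) × √0.006897 = 0.0161.

n = 0.0161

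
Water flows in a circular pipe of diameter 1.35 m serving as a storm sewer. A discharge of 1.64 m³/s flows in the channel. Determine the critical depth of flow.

At critical depth, Q² T / (g A³) = 1, i.e. A³/T = Q²/g = 1.64²/9.81 = 0.2742.
Trying y = 0.487 m: A³/T = 0.07765 — short.
Trying y = 0.741 m: A³/T = 0.3878 — over.
Trying y = 0.677 m: A³/T = 0.2746 — matches.

y_c = 0.677 m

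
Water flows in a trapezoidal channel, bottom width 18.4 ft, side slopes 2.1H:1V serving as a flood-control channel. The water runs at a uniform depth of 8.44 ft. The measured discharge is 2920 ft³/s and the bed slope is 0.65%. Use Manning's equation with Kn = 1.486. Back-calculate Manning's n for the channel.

With bottom width b = 18.4 ft and side slope z = 2.1: A = (b + zy)y = (18.4 + 2.1×8.44)×8.44 = 304.9 ft²; P = b + 2y√(1+z²) = 18.4 + 2×8.44×2.326 = 57.66 ft.
Hydraulic radius R = A/P = 304.9/57.66 = 5.287 ft.
Rearranging Manning's equation: n = (1.486/Q) A R^(2/3) S^(1/2) = (1.486/2920) × 304.9 × 5.287^(2/3) × √0.0065 = 0.038.

n = 0.038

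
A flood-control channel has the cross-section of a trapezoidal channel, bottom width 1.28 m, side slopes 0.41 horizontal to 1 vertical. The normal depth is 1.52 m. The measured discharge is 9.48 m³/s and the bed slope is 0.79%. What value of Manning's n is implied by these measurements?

With bottom width b = 1.28 m and side slope z = 0.41: A = (b + zy)y = (1.28 + 0.41×1.52)×1.52 = 2.893 m²; P = b + 2y√(1+z²) = 1.28 + 2×1.52×1.081 = 4.566 m.
Hydraulic radius R = A/P = 2.893/4.566 = 0.6336 m.
Rearranging Manning's equation: n = (1/Q) A R^(2/3) S^(1/2) = (1/9.48) × 2.893 × 0.6336^(2/3) × √0.0079 = 0.02.

n = 0.02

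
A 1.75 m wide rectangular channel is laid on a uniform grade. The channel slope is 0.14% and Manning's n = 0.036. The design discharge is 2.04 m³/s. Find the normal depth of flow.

y_n = 1.63 m

Manning's equation rearranged: A R^(2/3) = nQ / (1·√S) = 0.036 × 2.04 / (√0.0014) = 1.963.
Try y = 1.89 m: A R^(2/3) = 2.348 — over.
Try y = 1.2 m: A R^(2/3) = 1.334 — short.
Try y = 1.63 m: A R^(2/3) = 1.96 — ≈ 1.963.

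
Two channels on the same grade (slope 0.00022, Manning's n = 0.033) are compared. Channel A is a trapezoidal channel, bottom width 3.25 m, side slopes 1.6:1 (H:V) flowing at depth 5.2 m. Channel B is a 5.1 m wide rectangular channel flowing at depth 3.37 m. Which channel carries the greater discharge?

Channel A: With bottom width b = 3.25 m and side slope z = 1.6: A = (b + zy)y = (3.25 + 1.6×5.2)×5.2 = 60.16 m²; P = b + 2y√(1+z²) = 3.25 + 2×5.2×1.887 = 22.87 m. Hydraulic radius R = A/P = 60.16/22.87 = 2.63 m. Q_A = (1/0.033)·60.16·2.63^(2/3)·√0.00022 = 51.53 m³/s.
Channel B: Flow area A = b·y = 5.1 × 3.37 = 17.19 m². Wetted perimeter P = b + 2y = 5.1 + 2×3.37 = 11.84 m. Hydraulic radius R = A/P = 17.19/11.84 = 1.452 m. Q_B = (1/0.033)·17.19·1.452^(2/3)·√0.00022 = 9.904 m³/s.
Q_A = 51.53 m³/s vs Q_B = 9.904 m³/s, so channel A carries more.

channel A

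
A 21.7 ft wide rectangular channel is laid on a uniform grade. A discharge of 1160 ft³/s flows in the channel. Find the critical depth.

For a rectangular channel, critical depth y_c = (q²/g)^(1/3) where q = Q/b = 1160/21.7 = 53.46 ft²/s.
So y_c = (53.46²/32.2)^(1/3) = 4.46 ft.

y_c = 4.46 ft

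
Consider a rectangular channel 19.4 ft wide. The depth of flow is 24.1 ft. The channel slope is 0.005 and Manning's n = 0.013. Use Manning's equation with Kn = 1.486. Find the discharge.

Flow area A = b·y = 19.4 × 24.1 = 467.5 ft². Wetted perimeter P = b + 2y = 19.4 + 2×24.1 = 67.6 ft.
Hydraulic radius R = A/P = 467.5/67.6 = 6.916 ft.
Manning's equation: Q = (1.486/n) A R^(2/3) S^(1/2) = (1.486/0.013) × 467.5 × 6.916^(2/3) × 0.005^(1/2) = 13700 ft³/s.

Q = 13700 ft³/s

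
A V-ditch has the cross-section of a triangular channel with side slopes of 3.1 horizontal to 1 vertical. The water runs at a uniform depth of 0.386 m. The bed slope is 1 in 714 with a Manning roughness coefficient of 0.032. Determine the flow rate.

For a triangular section with side slope z = 3.1: A = zy² = 3.1×0.386² = 0.4619 m²; P = 2y√(1+z²) = 2×0.386×3.257 = 2.515 m.
Hydraulic radius R = A/P = 0.4619/2.515 = 0.1837 m.
Manning's equation: Q = (1/n) A R^(2/3) S^(1/2) = (1/0.032) × 0.4619 × 0.1837^(2/3) × 0.001401^(1/2) = 0.175 m³/s.

Q = 0.175 m³/s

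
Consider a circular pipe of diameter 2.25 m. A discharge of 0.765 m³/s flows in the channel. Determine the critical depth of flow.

y_c = 0.394 m

At critical depth, Q² T / (g A³) = 1, i.e. A³/T = Q²/g = 0.765²/9.81 = 0.05966.
Trying y = 0.441 m: A³/T = 0.09312 — over.
Trying y = 0.301 m: A³/T = 0.02073 — short.
Trying y = 0.394 m: A³/T = 0.05984 — matches.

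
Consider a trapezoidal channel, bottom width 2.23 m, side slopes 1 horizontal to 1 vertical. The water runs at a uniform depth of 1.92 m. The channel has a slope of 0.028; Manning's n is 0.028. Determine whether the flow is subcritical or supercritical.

supercritical

With bottom width b = 2.23 m and side slope z = 1: A = (b + zy)y = (2.23 + 1×1.92)×1.92 = 7.968 m²; P = b + 2y√(1+z²) = 2.23 + 2×1.92×1.414 = 7.661 m.
Hydraulic radius R = A/P = 7.968/7.661 = 1.04 m.
V = (1/n) R^(2/3) √S = (1/0.028) × 1.04^(2/3) × √0.028 = 6.135 m/s. Hydraulic depth D_h = A/T = 7.968/6.07 = 1.313 m.
Froude number Fr = V/√(g·D_h) = 6.135/√(9.81×1.313) = 1.71, which is greater than 1, so the flow is supercritical.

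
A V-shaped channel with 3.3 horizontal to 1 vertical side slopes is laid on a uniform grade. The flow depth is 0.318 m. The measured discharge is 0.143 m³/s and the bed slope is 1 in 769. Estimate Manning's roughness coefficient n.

For a triangular section with side slope z = 3.3: A = zy² = 3.3×0.318² = 0.3337 m²; P = 2y√(1+z²) = 2×0.318×3.448 = 2.193 m.
Hydraulic radius R = A/P = 0.3337/2.193 = 0.1522 m.
Rearranging Manning's equation: n = (1/Q) A R^(2/3) S^(1/2) = (1/0.143) × 0.3337 × 0.1522^(2/3) × √0.0013 = 0.024.

n = 0.024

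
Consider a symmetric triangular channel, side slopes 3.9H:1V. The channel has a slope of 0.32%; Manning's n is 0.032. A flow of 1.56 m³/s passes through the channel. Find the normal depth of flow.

Manning's equation rearranged: A R^(2/3) = nQ / (1·√S) = 0.032 × 1.56 / (√0.0032) = 0.8825.
At y = 0.589 m: A R^(2/3) = 0.5863 — low.
At y = 0.687 m: A R^(2/3) = 0.8838 — ≈ 0.8825.

y_n = 0.687 m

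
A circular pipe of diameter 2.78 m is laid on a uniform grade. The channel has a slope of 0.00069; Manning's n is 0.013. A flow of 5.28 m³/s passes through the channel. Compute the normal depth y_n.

Manning's equation rearranged: A R^(2/3) = nQ / (1·√S) = 0.013 × 5.28 / (√0.00069) = 2.613.
At y = 1.01 m: A R^(2/3) = 1.343 — short.
At y = 1.67 m: A R^(2/3) = 3.206 — over.
At y = 1.47 m: A R^(2/3) = 2.615 — close enough.

y_n = 1.47 m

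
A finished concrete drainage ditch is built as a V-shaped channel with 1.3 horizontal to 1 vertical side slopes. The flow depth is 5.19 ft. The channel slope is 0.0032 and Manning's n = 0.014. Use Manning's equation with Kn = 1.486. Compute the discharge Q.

For a triangular section with side slope z = 1.3: A = zy² = 1.3×5.19² = 35.02 ft²; P = 2y√(1+z²) = 2×5.19×1.64 = 17.02 ft.
Hydraulic radius R = A/P = 35.02/17.02 = 2.057 ft.
Manning's equation: Q = (1.486/n) A R^(2/3) S^(1/2) = (1.486/0.014) × 35.02 × 2.057^(2/3) × 0.0032^(1/2) = 340 ft³/s.

Q = 340 ft³/s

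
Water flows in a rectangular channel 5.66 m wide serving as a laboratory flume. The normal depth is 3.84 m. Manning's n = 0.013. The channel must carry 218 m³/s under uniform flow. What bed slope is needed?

Flow area A = b·y = 5.66 × 3.84 = 21.73 m². Wetted perimeter P = b + 2y = 5.66 + 2×3.84 = 13.34 m.
Hydraulic radius R = A/P = 21.73/13.34 = 1.629 m.
From Manning's equation, S = [nQ / (1 A R^(2/3))]² = [0.013 × 218 / (1 × 21.73 × 1.629^(2/3))]² = 0.00887.

S = 0.00887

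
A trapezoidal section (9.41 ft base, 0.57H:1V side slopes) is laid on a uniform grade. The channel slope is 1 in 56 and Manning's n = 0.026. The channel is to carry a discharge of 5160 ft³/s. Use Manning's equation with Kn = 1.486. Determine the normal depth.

Manning's equation rearranged: A R^(2/3) = nQ / (1.486·√S) = 0.026 × 5160 / (1.486 × √0.01786) = 675.6.
Trying y = 9.29 ft: A R^(2/3) = 368.8 — short.
Trying y = 14.8 ft: A R^(2/3) = 879.3 — over.
Trying y = 12.9 ft: A R^(2/3) = 676.2 — ≈ 675.6.

y_n = 12.9 ft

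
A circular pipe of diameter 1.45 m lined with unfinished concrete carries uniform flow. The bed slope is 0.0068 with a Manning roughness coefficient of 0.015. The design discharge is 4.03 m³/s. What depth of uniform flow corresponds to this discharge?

Manning's equation rearranged: A R^(2/3) = nQ / (1·√S) = 0.015 × 4.03 / (√0.0068) = 0.7331.
Try y = 0.745 m: A R^(2/3) = 0.4395 — low.
Try y = 1.05 m: A R^(2/3) = 0.7339 — ≈ 0.7331.

y_n = 1.05 m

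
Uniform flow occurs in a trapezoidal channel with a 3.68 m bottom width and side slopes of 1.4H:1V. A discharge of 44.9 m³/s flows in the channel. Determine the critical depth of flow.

y_c = 1.93 m

At critical depth, Q² T / (g A³) = 1, i.e. A³/T = Q²/g = 44.9²/9.81 = 205.5.
At y = 1.46 m: A³/T = 75.14 — low.
At y = 2.33 m: A³/T = 414.7 — high.
At y = 1.93 m: A³/T = 205.7 — ≈ 205.5.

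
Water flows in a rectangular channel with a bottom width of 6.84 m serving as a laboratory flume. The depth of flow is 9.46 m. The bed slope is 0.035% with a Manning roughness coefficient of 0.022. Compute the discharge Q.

Flow area A = b·y = 6.84 × 9.46 = 64.71 m². Wetted perimeter P = b + 2y = 6.84 + 2×9.46 = 25.76 m.
Hydraulic radius R = A/P = 64.71/25.76 = 2.512 m.
Manning's equation: Q = (1/n) A R^(2/3) S^(1/2) = (1/0.022) × 64.71 × 2.512^(2/3) × 0.00035^(1/2) = 102 m³/s.

Q = 102 m³/s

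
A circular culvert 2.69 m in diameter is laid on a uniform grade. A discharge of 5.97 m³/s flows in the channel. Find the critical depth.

At critical depth, Q² T / (g A³) = 1, i.e. A³/T = Q²/g = 5.97²/9.81 = 3.633.
Trying y = 0.829 m: A³/T = 1.327 — too small.
Trying y = 1.08 m: A³/T = 3.682 — close enough.

y_c = 1.08 m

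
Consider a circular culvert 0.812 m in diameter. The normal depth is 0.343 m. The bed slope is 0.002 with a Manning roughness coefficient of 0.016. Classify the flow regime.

subcritical

For a circular section of diameter D = 0.812 m at depth y = 0.343 m, the central angle is θ = 2 arccos(1 − 2y/D) = 2.83 rad. Then A = (D²/8)(θ − sin θ) = 0.208 m² and P = Dθ/2 = 1.149 m.
Hydraulic radius R = A/P = 0.208/1.149 = 0.181 m.
V = (1/n) R^(2/3) √S = (1/0.016) × 0.181^(2/3) × √0.002 = 0.8944 m/s. Hydraulic depth D_h = A/T = 0.208/0.8022 = 0.2593 m.
Froude number Fr = V/√(g·D_h) = 0.8944/√(9.81×0.2593) = 0.561, which is less than 1, so the flow is subcritical.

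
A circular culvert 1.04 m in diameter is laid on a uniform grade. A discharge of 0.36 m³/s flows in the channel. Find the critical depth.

At critical depth, Q² T / (g A³) = 1, i.e. A³/T = Q²/g = 0.36²/9.81 = 0.01321.
Trying y = 0.237 m: A³/T = 0.003543 — low.
Trying y = 0.332 m: A³/T = 0.01314 — matches.

y_c = 0.332 m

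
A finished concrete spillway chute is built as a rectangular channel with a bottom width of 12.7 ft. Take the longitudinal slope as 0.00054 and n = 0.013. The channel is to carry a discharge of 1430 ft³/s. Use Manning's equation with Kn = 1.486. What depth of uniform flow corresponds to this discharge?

y_n = 15.5 ft

Manning's equation rearranged: A R^(2/3) = nQ / (1.486·√S) = 0.013 × 1430 / (1.486 × √0.00054) = 538.3.
At y = 17.7 ft: A R^(2/3) = 628.3 — over.
At y = 12.1 ft: A R^(2/3) = 397.8 — short.
At y = 15.5 ft: A R^(2/3) = 536.9 — close enough.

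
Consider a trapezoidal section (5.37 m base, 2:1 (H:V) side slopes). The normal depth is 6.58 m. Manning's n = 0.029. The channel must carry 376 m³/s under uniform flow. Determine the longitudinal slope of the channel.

S = 0.0015

With bottom width b = 5.37 m and side slope z = 2: A = (b + zy)y = (5.37 + 2×6.58)×6.58 = 121.9 m²; P = b + 2y√(1+z²) = 5.37 + 2×6.58×2.236 = 34.8 m.
Hydraulic radius R = A/P = 121.9/34.8 = 3.504 m.
From Manning's equation, S = [nQ / (1 A R^(2/3))]² = [0.029 × 376 / (1 × 121.9 × 3.504^(2/3))]² = 0.0015.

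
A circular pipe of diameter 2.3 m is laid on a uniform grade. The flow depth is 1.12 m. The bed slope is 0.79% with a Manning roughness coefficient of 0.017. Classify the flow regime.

For a circular section of diameter D = 2.3 m at depth y = 1.12 m, the central angle is θ = 2 arccos(1 − 2y/D) = 3.089 rad. Then A = (D²/8)(θ − sin θ) = 2.008 m² and P = Dθ/2 = 3.553 m.
Hydraulic radius R = A/P = 2.008/3.553 = 0.5653 m.
V = (1/n) R^(2/3) √S = (1/0.017) × 0.5653^(2/3) × √0.0079 = 3.574 m/s. Hydraulic depth D_h = A/T = 2.008/2.299 = 0.8735 m.
Froude number Fr = V/√(g·D_h) = 3.574/√(9.81×0.8735) = 1.22, which is greater than 1, so the flow is supercritical.

supercritical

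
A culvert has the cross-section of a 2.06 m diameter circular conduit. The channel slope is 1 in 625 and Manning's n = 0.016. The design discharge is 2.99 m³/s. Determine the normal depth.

Manning's equation rearranged: A R^(2/3) = nQ / (1·√S) = 0.016 × 2.99 / (√0.0016) = 1.196.
Trying y = 1.2 m: A R^(2/3) = 1.374 — high.
Trying y = 0.88 m: A R^(2/3) = 0.813 — low.
Trying y = 1.1 m: A R^(2/3) = 1.195 — matches.

y_n = 1.1 m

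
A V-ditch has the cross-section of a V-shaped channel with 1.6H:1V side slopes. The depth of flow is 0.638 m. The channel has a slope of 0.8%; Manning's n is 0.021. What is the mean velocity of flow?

For a triangular section with side slope z = 1.6: A = zy² = 1.6×0.638² = 0.6513 m²; P = 2y√(1+z²) = 2×0.638×1.887 = 2.408 m.
Hydraulic radius R = A/P = 0.6513/2.408 = 0.2705 m.
From Manning's equation, V = (1/n) R^(2/3) S^(1/2) = (1/0.021) × 0.2705^(2/3) × 0.008^(1/2) = 1.78 m/s.

V = 1.78 m/s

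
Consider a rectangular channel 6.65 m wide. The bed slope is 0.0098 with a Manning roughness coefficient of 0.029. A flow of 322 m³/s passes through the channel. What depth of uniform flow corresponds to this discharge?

y_n = 8.02 m

Manning's equation rearranged: A R^(2/3) = nQ / (1·√S) = 0.029 × 322 / (√0.0098) = 94.33.
Try y = 9.53 m: A R^(2/3) = 115.6 — over.
Try y = 7.02 m: A R^(2/3) = 80.31 — short.
Try y = 8.02 m: A R^(2/3) = 94.28 — close enough.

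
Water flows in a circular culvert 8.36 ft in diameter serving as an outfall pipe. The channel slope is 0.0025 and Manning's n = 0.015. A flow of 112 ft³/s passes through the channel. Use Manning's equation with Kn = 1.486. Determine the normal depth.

Manning's equation rearranged: A R^(2/3) = nQ / (1.486·√S) = 0.015 × 112 / (1.486 × √0.0025) = 22.61.
Try y = 3.09 ft: A R^(2/3) = 26.13 — over.
Try y = 2.86 ft: A R^(2/3) = 22.6 — ≈ 22.61.

y_n = 2.86 ft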